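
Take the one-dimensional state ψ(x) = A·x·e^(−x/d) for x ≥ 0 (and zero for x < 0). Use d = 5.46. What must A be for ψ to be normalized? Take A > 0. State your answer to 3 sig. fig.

A ≈ 0.157

We need A² ∫|f|² dx = 1, taking the integral from 0 to ∞.
Recall ∫₀^∞ x^m e^(−x/β) dx = m!·β^(m+1), carrying out the integral gives A² · d^3/4.
Hence A² = 1/[d^3/4].
With d = 5.46: A² = 0.02457 and A = 0.1568.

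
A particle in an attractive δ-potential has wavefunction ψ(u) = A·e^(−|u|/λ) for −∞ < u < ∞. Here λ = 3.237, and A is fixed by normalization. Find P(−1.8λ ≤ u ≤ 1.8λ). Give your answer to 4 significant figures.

P = ∫_{−1.8λ}^{1.8λ} |ψ(u)|² du.
Since A² = 1/(λ), this is the region integral divided by the full normalization integral.
By symmetry take twice the u ≥ 0 contribution in numerator and denominator; the 2's cancel. Substituting t = u/λ, A² and the length scale cancel in the ratio: P = ∫_{0}^{1.8} e^(-2·t) dt / ∫_{0}^{∞} e^(-2·t) dt.
Using ∫ e^(-2·t) dt = -e^(-2·t)/2, the numerator is 1/2 - e^(-18/5)/2 and the denominator is 1/2.
The result is P = 0.97268.

P ≈ 0.9727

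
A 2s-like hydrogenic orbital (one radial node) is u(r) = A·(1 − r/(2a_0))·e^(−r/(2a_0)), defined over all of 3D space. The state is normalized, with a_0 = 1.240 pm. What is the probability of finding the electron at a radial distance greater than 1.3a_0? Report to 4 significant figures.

P = ∫ |u|² 4πr² dr over r > 1.3a_0.
The full normalization integral is A²·[8·π·a_0^3] = 1, fixing A².
In terms of t = r/a_0 (A², 4π and the length scale all cancel between numerator and denominator), P = [∫_{1.3}^{∞} t^2·(1 - t/2)^2·e^(-t) dt] / [∫_{0}^{∞} t^2·(1 - t/2)^2·e^(-t) dt].
With ∫ t^2·(1 - t/2)^2·e^(-t) dt = -(t^4/4 + t^2 + 2·t + 2)·e^(-t) + C, the region integral is ≈ 1.90882 and the full one is 2.
The region integral divided by the full integral gives P = 0.95441.

P ≈ 0.9544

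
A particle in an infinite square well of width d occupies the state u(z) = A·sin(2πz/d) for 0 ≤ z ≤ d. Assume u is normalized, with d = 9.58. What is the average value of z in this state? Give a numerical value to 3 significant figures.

⟨z⟩ = ∫ z |u|² dz over the full domain.
With ∫₀^d sin²(nπz/d) dz = d/2, the ratio of the moment integral to the normalization integral gives ⟨z⟩ = d/2.
With d = 9.58, ⟨z⟩ = 4.790.

⟨z⟩ ≈ 4.79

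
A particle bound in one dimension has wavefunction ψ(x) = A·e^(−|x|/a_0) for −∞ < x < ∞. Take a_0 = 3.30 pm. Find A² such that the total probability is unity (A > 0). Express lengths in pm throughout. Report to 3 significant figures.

A^2 ≈ 0.303 pm^(-1)

Require ∫ |ψ|² dx = 1 over the whole domain.
Using ∫₀^∞ xⁿ e^(−αx) dx = n!/αⁿ⁺¹, with ψ = A·e^(−|x|/a_0), the integral evaluates to A²·[a_0].
Hence A² = 1/[a_0].
Substituting a_0 = 3.30 gives A² = 0.3030, so A = 0.5505.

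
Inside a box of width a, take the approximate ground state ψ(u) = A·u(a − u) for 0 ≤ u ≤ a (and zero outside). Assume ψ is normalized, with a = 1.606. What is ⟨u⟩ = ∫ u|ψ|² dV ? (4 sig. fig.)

⟨u⟩ = ∫ u |ψ|² du over the full domain.
Expanding the polynomial and integrating term by term, evaluating both integrals, ⟨u⟩ = a/2.
Putting a = 1.606 gives 0.80300.

⟨u⟩ ≈ 0.8030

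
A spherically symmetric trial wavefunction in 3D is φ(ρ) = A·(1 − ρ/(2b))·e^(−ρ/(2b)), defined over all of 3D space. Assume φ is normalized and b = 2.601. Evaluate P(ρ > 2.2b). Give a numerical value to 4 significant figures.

P ≈ 0.9472

P = ∫ |φ|² 4πρ² dρ over ρ > 2.2b.
Normalization gives A² = 1/(8·π·b^3).
Substituting u = ρ/b, A², 4π and the length scale all cancel in the ratio: P = ∫_{2.2}^{∞} u^2·(1 - u/2)^2·e^(-u) du / ∫_{0}^{∞} u^2·(1 - u/2)^2·e^(-u) du.
Using ∫ u^2·(1 - u/2)^2·e^(-u) du = -(u^4/4 + u^2 + 2·u + 2)·e^(-u), the numerator is ≈ 1.89434 and the denominator is 2.
The region integral divided by the full integral gives P = 0.94717.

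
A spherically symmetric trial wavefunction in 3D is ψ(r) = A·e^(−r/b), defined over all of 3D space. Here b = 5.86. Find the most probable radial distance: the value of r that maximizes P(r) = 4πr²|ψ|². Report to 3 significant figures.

r ≈ 5.86

Differentiate P(r) = 4πr²|ψ|² with respect to r and set to zero.
This gives r = b.
With b = 5.86, the most probable radial distance is 5.860.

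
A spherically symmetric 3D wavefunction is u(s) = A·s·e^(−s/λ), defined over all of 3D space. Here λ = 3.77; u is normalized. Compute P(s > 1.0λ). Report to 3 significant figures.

Integrate the radial probability density 4πs²|u|² over s > 1.0λ.
Normalization gives A² = 1/(3·π·λ^5).
Let t = s/λ; then A², 4π and the length scale all cancel, so P = ∫_{1.0}^{∞} t^4·e^(-2·t) dt ÷ ∫_{0}^{∞} t^4·e^(-2·t) dt.
An antiderivative of t^4·e^(-2·t) is -(t^4/2 + t^3 + 3·t^2/2 + 3·t/2 + 3/4)·e^(-2·t); evaluating from 1.0 to ∞ gives 21·e^(-2)/4, while the full integral is 3/4.
Taking the ratio yields P = 0.9473.

P ≈ 0.947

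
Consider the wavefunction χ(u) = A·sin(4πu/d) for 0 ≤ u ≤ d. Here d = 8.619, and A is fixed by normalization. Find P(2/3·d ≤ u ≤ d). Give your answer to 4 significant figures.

P ≈ 0.2989

P = ∫_{2/3·d}^{d} |χ(u)|² du.
The normalization integral ∫|χ|²du over the whole domain equals d/2·A², and A² cancels in the ratio.
Substituting t = u/d, A² and the length scale cancel in the ratio: P = ∫_{2/3}^{1} sin(4·π·t)^2 dt / ∫_{0}^{1} sin(4·π·t)^2 dt.
Using ∫ sin(4·π·t)^2 dt = t/2 - sin(4·π·t)·cos(4·π·t)/(8·π), the numerator is -√(3)/(32·π) + 1/6 and the denominator is 1/2.
This works out to P = (-√(3)/16 + π/3)/π.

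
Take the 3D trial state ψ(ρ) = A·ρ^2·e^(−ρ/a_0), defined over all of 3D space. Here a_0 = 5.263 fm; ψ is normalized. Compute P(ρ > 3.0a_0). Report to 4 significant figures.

P ≈ 0.6063

P = ∫ |ψ|² 4πρ² dρ over ρ > 3.0a_0.
The full normalization integral is A²·[45·π·a_0^7/2] = 1, fixing A².
Let u = ρ/a_0; then A², 4π and the length scale all cancel, so P = ∫_{3.0}^{∞} u^6·e^(-2·u) du ÷ ∫_{0}^{∞} u^6·e^(-2·u) du.
An antiderivative of u^6·e^(-2·u) is -(4·u^6 + 12·u^5 + 30·u^4 + 60·u^3 + 90·u^2 + 90·u + 45)·e^(-2·u)/8; evaluating from 3.0 to ∞ gives ≈ 3.41045, while the full integral is 45/8.
This evaluates to P = 0.60630.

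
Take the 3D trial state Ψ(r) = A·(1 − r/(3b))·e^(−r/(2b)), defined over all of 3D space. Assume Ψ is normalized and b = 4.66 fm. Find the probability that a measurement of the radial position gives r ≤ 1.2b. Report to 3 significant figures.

P ≈ 0.190

P = ∫ |Ψ|² 4πr² dr over r ≤ 1.2b.
The full normalization integral is A²·[8·π·b^3/3] = 1, fixing A².
In terms of u = r/b (A², 4π and the length scale all cancel between numerator and denominator), P = [∫_{0}^{1.2} u^2·(1 - u/3)^2·e^(-u) du] / [∫_{0}^{∞} u^2·(1 - u/3)^2·e^(-u) du].
With ∫ u^2·(1 - u/3)^2·e^(-u) du = (-u^4 + 2·u^3 - 3·u^2 - 6·u - 6)·e^(-u)/9 + C, the region integral is 2/3 - 3362·e^(-6/5)/1875 and the full one is 2/3.
Taking the ratio yields P = 0.1899.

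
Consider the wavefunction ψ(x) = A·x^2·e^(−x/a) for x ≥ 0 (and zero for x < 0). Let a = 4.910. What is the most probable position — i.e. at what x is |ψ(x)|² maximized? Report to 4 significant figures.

Set d/dx [|ψ(x)|²] = 0 and solve for x > 0.
This gives x = 2·a.
With a = 4.910, the most probable position is 9.8200.

x ≈ 9.820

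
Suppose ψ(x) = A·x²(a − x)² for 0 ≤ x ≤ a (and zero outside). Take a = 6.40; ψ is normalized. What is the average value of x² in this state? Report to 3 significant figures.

⟨x²⟩ = ∫ x^2 |ψ|² dx over the full domain.
Since the A² factors cancel between numerator and denominator, ⟨x²⟩ = 3·a^2/11.
With a = 6.40, ⟨x^2⟩ = 11.17.

⟨x^2⟩ ≈ 11.2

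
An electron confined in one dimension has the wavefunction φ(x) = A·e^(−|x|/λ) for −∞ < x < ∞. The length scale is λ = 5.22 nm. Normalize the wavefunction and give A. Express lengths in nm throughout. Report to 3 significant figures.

A ≈ 0.438 nm^(-1/2)

Require ∫ |φ|² dx = 1 over the whole domain.
Using ∫₀^∞ xⁿ e^(−αx) dx = n!/αⁿ⁺¹, with φ = A·e^(−|x|/λ), the integral evaluates to A²·[λ].
With λ = 5.22: A² = 0.1916 and A = 0.4377.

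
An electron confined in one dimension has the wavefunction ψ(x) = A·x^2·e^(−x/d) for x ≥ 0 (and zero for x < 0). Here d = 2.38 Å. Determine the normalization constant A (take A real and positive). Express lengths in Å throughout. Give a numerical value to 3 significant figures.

The normalization condition is ∫|ψ|² dx = 1 from 0 to ∞.
Recall ∫₀^∞ x^m e^(−x/β) dx = m!·β^(m+1), the integral (without the A² prefactor) comes out to 3·d^5/4.
Substituting d = 2.38 gives A² = 0.01746, so A = 0.1321.

A ≈ 0.132 Å^(-5/2)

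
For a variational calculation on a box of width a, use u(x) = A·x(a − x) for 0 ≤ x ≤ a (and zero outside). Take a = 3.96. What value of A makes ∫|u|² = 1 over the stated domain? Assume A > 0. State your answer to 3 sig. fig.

A ≈ 0.176

Require ∫ |u|² dx = 1 over the whole domain.
Expanding the polynomial and integrating term by term, ∫|u|² dx = A²·(a^5/30).
So A² = (a^5/30)^(−1).
With a = 3.96: A² = 0.03081 and A = 0.1755.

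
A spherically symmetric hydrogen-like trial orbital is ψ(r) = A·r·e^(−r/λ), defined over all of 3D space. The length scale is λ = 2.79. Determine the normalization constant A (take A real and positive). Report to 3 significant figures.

A ≈ 0.0251

Normalization requires ∫|ψ|² 4πr² dr = 1, integrated from 0 to ∞.
In 3D with spherical symmetry the volume element is 4πr² dr.
With ψ = A·r·e^(−r/λ), the integral evaluates to A²·[3·π·λ^5].
With λ = 2.79: A² = 0.0006276 and A = 0.02505.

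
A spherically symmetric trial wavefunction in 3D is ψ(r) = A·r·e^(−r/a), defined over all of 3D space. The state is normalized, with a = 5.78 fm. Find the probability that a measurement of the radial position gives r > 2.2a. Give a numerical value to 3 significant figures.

P ≈ 0.551

P = ∫ |ψ|² 4πr² dr over r > 2.2a.
The full normalization integral is A²·[3·π·a^5] = 1, fixing A².
Let u = r/a; then A², 4π and the length scale all cancel, so P = ∫_{2.2}^{∞} u^4·e^(-2·u) du ÷ ∫_{0}^{∞} u^4·e^(-2·u) du.
With ∫ u^4·e^(-2·u) du = -(u^4/2 + u^3 + 3·u^2/2 + 3·u/2 + 3/4)·e^(-2·u) + C, the region integral is ≈ 0.41339 and the full one is 3/4.
Taking the ratio yields P = 0.5512.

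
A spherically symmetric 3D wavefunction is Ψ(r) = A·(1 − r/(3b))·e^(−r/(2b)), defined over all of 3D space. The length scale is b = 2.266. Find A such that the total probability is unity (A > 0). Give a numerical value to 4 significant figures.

A ≈ 0.1013

The normalization condition is ∫|Ψ|² 4πr² dr = 1 from 0 to ∞.
In 3D with spherical symmetry the volume element is 4πr² dr.
With ∫₀^∞ r^4 e^(−αr) dr = 4!/α^5, the integral (without the A² prefactor) comes out to 8·π·b^3/3.
Setting this equal to 1 gives A² = 1/(8·π·b^3/3).
Plugging in b = 2.266 yields A = 0.10129.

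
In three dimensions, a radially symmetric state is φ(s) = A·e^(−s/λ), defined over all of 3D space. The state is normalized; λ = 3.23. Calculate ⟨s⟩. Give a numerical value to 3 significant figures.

⟨s⟩ = ∫ s |φ|² 4πs² ds over the full domain.
Recall ∫₀^∞ s^m e^(−s/β) ds = m!·β^(m+1), since the A² factors cancel between numerator and denominator, ⟨s⟩ = 3·λ/2.
With λ = 3.23, ⟨s⟩ = 4.845.

⟨s⟩ ≈ 4.85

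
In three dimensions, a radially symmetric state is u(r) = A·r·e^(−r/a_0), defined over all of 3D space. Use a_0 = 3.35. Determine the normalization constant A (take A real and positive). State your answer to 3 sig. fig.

Require ∫ |u|² 4πr² dr = 1 over the whole domain.
Recall ∫₀^∞ r^m e^(−r/β) dr = m!·β^(m+1), with u = A·r·e^(−r/a_0), the integral evaluates to A²·[3·π·a_0^5].
With a_0 = 3.35: A² = 0.0002515 and A = 0.01586.

A ≈ 0.0159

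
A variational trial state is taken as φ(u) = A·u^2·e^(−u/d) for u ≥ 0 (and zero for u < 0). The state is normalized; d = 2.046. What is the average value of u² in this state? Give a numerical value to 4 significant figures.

⟨u^2⟩ ≈ 31.40

The expectation value is the |φ|²-weighted average of u^2: ∫ u^2|φ|² du.
The ratio of the moment integral to the normalization integral gives ⟨u²⟩ = 15·d^2/2.
Putting d = 2.046 gives 31.396.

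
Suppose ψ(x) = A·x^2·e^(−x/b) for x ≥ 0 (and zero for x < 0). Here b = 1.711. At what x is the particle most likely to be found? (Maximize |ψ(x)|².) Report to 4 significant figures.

x ≈ 3.422

Differentiate |ψ(x)|² with respect to x and set to zero.
Solving yields x = 2·b.
With b = 1.711, the most probable position is 3.4220.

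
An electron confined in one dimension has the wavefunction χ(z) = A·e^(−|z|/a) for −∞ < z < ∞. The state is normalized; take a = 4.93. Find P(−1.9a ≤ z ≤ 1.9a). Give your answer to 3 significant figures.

P ≈ 0.978

The probability is P = ∫ |χ|² dz over [−1.9a, 1.9a].
The normalization integral ∫|χ|²dz over the whole domain equals a·A², and A² cancels in the ratio.
Both integrals are even about z = 0, so only the z ≥ 0 halves are needed (the factors of 2 cancel). Substituting u = z/a, A² and the length scale cancel in the ratio: P = ∫_{0}^{1.9} e^(-2·u) du / ∫_{0}^{∞} e^(-2·u) du.
With ∫ e^(-2·u) du = -e^(-2·u)/2 + C, the region integral is 1/2 - e^(-19/5)/2 and the full one is 1/2.
Taking the ratio, P = 0.9776.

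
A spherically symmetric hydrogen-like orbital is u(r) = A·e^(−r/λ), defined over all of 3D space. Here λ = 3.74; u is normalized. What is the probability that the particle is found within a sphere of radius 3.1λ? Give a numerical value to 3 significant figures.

Integrate the radial probability density 4πr²|u|² over r ≤ 3.1λ.
A² is fixed by ∫₀^∞ 4πr²|u|² dr = 1, i.e. A² = (π·λ^3)^(−1).
Substituting t = r/λ, A², 4π and the length scale all cancel in the ratio: P = ∫_{0}^{3.1} t^2·e^(-2·t) dt / ∫_{0}^{∞} t^2·e^(-2·t) dt.
Using ∫ t^2·e^(-2·t) dt = -(2·t^2 + 2·t + 1)·e^(-2·t)/4, the numerator is 1/4 - 1321·e^(-31/5)/200 and the denominator is 1/4.
The region integral divided by the full integral gives P = 0.9464.

P ≈ 0.946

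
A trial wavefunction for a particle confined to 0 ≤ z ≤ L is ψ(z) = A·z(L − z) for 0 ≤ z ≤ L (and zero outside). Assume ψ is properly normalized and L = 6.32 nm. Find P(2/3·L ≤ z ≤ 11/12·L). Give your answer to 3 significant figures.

P ≈ 0.205

P = ∫_{2/3·L}^{11/12·L} |ψ(z)|² dz.
With A² fixed by ∫|ψ|² = 1, i.e. A² = (L^5/30)^(−1), substitute and integrate.
Substituting u = z/L, A² and the length scale cancel in the ratio: P = ∫_{2/3}^{11/12} u^2·(1 - u)^2 du / ∫_{0}^{1} u^2·(1 - u)^2 du.
With ∫ u^2·(1 - u)^2 du = u^3·(6·u^2 - 15·u + 10)/30 + C, the region integral is ≈ 0.0068263 and the full one is 1/30.
Evaluating gives P = 0.2048.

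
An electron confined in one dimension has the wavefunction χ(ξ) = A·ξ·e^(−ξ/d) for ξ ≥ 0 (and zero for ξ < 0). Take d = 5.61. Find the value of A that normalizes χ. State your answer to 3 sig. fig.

Require ∫ |χ|² dξ = 1 over the whole domain.
∫|χ|² dξ = A²·(d^3/4).
Setting this equal to 1 gives A² = 1/(d^3/4).
Substituting d = 5.61 gives A² = 0.02266, so A = 0.1505.

A ≈ 0.151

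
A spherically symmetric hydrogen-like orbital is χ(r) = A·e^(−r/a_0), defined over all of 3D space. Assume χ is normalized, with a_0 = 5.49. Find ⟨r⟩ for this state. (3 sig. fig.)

By definition ⟨r⟩ = ∫ r |χ(r)|² 4πr² dr.
The ratio of the moment integral to the normalization integral gives ⟨r⟩ = 3·a_0/2.
With a_0 = 5.49, ⟨r⟩ = 8.235.

⟨r⟩ ≈ 8.24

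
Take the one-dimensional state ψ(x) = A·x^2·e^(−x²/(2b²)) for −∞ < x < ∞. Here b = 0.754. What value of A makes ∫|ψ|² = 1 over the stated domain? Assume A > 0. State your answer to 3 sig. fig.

The normalization condition is ∫|ψ|² dx = 1 from −∞ to ∞.
With ψ = A·x^2·e^(−x²/(2b²)), the integral evaluates to A²·[3·√(π)·b^5/4].
Setting this equal to 1 gives A² = 1/(3·√(π)·b^5/4).
Plugging in b = 0.754 yields A = 1.757.

A ≈ 1.76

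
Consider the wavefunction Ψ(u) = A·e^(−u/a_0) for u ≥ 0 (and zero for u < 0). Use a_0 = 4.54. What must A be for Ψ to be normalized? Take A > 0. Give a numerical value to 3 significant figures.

A ≈ 0.664

Require ∫ |Ψ|² du = 1 over the whole domain.
Using ∫₀^∞ uⁿ e^(−αu) du = n!/αⁿ⁺¹, ∫|Ψ|² du = A²·(a_0/2).
So A² = (a_0/2)^(−1).
With a_0 = 4.54: A² = 0.4405 and A = 0.6637.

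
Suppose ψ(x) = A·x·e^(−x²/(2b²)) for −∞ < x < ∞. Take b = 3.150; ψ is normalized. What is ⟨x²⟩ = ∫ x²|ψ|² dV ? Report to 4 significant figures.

⟨x^2⟩ ≈ 14.88

By definition ⟨x²⟩ = ∫ x^2 |ψ(x)|² dx.
The ratio of the moment integral to the normalization integral gives ⟨x²⟩ = 3·b^2/2.
With b = 3.150, ⟨x^2⟩ = 14.884.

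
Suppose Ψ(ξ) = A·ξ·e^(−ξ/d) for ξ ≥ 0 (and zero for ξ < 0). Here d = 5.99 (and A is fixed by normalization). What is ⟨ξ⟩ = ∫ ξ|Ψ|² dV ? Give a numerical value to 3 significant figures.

By definition ⟨ξ⟩ = ∫ ξ |Ψ(ξ)|² dξ.
With ∫₀^∞ ξ^3 e^(−αξ) dξ = 3!/α^4, evaluating both integrals, ⟨ξ⟩ = 3·d/2.
Putting d = 5.99 gives 8.985.

⟨ξ⟩ ≈ 8.99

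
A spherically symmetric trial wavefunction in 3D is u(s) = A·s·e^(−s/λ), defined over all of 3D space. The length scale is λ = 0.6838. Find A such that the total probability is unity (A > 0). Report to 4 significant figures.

The normalization condition is ∫|u|² 4πs² ds = 1 from 0 to ∞.
In 3D with spherical symmetry the volume element is 4πs² ds.
With u = A·s·e^(−s/λ), the integral evaluates to A²·[3·π·λ^5].
So A² = (3·π·λ^5)^(−1).
Substituting λ = 0.6838 gives A² = 0.70971, so A = 0.84245.

A ≈ 0.8424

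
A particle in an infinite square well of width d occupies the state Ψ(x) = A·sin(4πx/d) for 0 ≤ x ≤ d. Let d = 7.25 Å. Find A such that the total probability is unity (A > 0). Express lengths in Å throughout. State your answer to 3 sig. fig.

Require ∫ |Ψ|² dx = 1 over the whole domain.
The integral (without the A² prefactor) comes out to d/2.
So A² = (d/2)^(−1).
Plugging in d = 7.25 yields A = 0.5252.

A ≈ 0.525 Å^(-1/2)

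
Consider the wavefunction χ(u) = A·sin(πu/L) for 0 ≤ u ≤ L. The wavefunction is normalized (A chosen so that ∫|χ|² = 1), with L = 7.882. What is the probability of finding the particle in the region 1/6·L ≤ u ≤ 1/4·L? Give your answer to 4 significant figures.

P ≈ 0.06201

|χ|² is the probability density, so P = ∫_{1/6·L}^{1/4·L} |χ|² du.
With A² fixed by ∫|χ|² = 1, i.e. A² = (L/2)^(−1), substitute and integrate.
Substituting t = u/L, A² and the length scale cancel in the ratio: P = ∫_{1/6}^{1/4} sin(π·t)^2 dt / ∫_{0}^{1} sin(π·t)^2 dt.
An antiderivative of sin(π·t)^2 is t/2 - sin(2·π·t)/(4·π); evaluating from 1/6 to 1/4 gives -1/(4·π) + 1/24 + √(3)/(8·π), while the full integral is 1/2.
Evaluating gives P = (-6 + π + 3·√(3))/(12·π).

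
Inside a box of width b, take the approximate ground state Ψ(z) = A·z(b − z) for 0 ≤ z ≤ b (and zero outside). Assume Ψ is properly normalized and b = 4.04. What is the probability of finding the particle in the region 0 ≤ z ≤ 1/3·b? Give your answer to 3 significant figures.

P = ∫_{0}^{1/3·b} |Ψ(z)|² dz.
Since A² = 1/(b^5/30), this is the region integral divided by the full normalization integral.
Substituting u = z/b, A² and the length scale cancel in the ratio: P = ∫_{0}^{1/3} u^2·(1 - u)^2 du / ∫_{0}^{1} u^2·(1 - u)^2 du.
With ∫ u^2·(1 - u)^2 du = u^3·(6·u^2 - 15·u + 10)/30 + C, the region integral is 17/2430 and the full one is 1/30.
Taking the ratio, P = 17/81.

P ≈ 0.210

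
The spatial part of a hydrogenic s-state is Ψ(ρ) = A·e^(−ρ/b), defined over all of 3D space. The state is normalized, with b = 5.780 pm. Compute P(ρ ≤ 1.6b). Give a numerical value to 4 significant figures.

P ≈ 0.6201

Integrate the radial probability density 4πρ²|Ψ|² over ρ ≤ 1.6b.
A² is fixed by ∫₀^∞ 4πρ²|Ψ|² dρ = 1, i.e. A² = (π·b^3)^(−1).
Substituting u = ρ/b, A², 4π and the length scale all cancel in the ratio: P = ∫_{0}^{1.6} u^2·e^(-2·u) du / ∫_{0}^{∞} u^2·e^(-2·u) du.
An antiderivative of u^2·e^(-2·u) is -(2·u^2 + 2·u + 1)·e^(-2·u)/4; evaluating from 0 to 1.6 gives 1/4 - 233·e^(-16/5)/100, while the full integral is 1/4.
The region integral divided by the full integral gives P = 0.62010.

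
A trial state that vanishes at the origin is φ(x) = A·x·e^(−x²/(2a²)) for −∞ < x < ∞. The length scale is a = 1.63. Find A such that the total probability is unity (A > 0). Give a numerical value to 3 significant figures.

Normalization requires ∫|φ|² dx = 1, integrated from −∞ to ∞.
With ∫_{−∞}^{∞} x^(2m) e^(−αx²) dx = (2m−1)!!·√π / (2^m α^(m+1/2)), the integral (without the A² prefactor) comes out to √(π)·a^3/2.
With a = 1.63: A² = 0.2606 and A = 0.5104.

A ≈ 0.510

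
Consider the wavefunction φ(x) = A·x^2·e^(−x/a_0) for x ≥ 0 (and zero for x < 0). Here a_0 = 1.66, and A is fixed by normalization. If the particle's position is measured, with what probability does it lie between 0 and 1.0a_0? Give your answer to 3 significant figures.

P ≈ 0.0527

P = ∫_{0}^{1.0a_0} |φ(x)|² dx.
Since A² = 1/(3·a_0^5/4), this is the region integral divided by the full normalization integral.
Substituting u = x/a_0, A² and the length scale cancel in the ratio: P = ∫_{0}^{1.0} u^4·e^(-2·u) du / ∫_{0}^{∞} u^4·e^(-2·u) du.
With ∫ u^4·e^(-2·u) du = -(u^4/2 + u^3 + 3·u^2/2 + 3·u/2 + 3/4)·e^(-2·u) + C, the region integral is 3/4 - 21·e^(-2)/4 and the full one is 3/4.
This works out to P = 0.05265.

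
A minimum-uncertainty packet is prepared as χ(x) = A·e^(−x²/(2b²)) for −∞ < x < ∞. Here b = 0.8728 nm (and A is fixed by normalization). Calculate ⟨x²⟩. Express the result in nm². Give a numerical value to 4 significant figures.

⟨x^2⟩ ≈ 0.3809 nm^2

The expectation value is the |χ|²-weighted average of x^2: ∫ x^2|χ|² dx.
With ∫_{−∞}^{∞} x^(2m) e^(−αx²) dx = (2m−1)!!·√π / (2^m α^(m+1/2)), since the A² factors cancel between numerator and denominator, ⟨x²⟩ = b^2/2.
Putting b = 0.8728 gives 0.38089.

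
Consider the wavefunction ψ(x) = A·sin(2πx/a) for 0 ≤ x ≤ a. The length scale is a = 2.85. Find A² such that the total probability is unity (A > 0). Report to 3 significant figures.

Normalization requires ∫|ψ|² dx = 1, integrated from 0 to a.
With ∫₀^a sin²(nπx/a) dx = a/2, with ψ = A·sin(2πx/a), the integral evaluates to A²·[a/2].
Setting this equal to 1 gives A² = 1/(a/2).
Substituting a = 2.85 gives A² = 0.7018, so A = 0.8377.

A^2 ≈ 0.702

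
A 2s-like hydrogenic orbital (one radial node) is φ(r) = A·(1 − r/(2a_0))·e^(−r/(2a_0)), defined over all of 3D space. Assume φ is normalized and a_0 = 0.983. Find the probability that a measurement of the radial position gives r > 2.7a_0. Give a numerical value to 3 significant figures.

P = ∫ |φ|² 4πr² dr over r > 2.7a_0.
Normalization gives A² = 1/(8·π·a_0^3).
Substituting u = r/a_0, A², 4π and the length scale all cancel in the ratio: P = ∫_{2.7}^{∞} u^2·(1 - u/2)^2·e^(-u) du / ∫_{0}^{∞} u^2·(1 - u/2)^2·e^(-u) du.
Using ∫ u^2·(1 - u/2)^2·e^(-u) du = -(u^4/4 + u^2 + 2·u + 2)·e^(-u), the numerator is ≈ 1.8801 and the denominator is 2.
This evaluates to P = 0.9401.

P ≈ 0.940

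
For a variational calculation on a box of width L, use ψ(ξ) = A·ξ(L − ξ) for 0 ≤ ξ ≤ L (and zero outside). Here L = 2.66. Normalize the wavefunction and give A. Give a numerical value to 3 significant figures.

A ≈ 0.475

Require ∫ |ψ|² dξ = 1 over the whole domain.
Expanding the polynomial and integrating term by term, carrying out the integral gives A² · L^5/30.
Hence A² = 1/[L^5/30].
Substituting L = 2.66 gives A² = 0.2253, so A = 0.4746.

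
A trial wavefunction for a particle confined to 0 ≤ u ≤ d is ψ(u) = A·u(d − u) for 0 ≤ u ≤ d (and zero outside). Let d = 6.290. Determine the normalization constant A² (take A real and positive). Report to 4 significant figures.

We need A² ∫|f|² du = 1, taking the integral from 0 to d.
The integral (without the A² prefactor) comes out to d^5/30.
So A² = (d^5/30)^(−1).
Plugging in d = 6.290 yields A = 0.055199.

A^2 ≈ 0.003047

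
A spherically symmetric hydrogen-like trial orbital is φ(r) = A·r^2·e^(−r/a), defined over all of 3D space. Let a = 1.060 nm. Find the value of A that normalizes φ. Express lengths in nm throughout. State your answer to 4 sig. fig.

A ≈ 0.09700 nm^(-7/2)

We need A² ∫|f|² 4πr² dr = 1, taking the integral from 0 to ∞.
Using ∫₀^∞ rⁿ e^(−αr) dr = n!/αⁿ⁺¹, with φ = A·r^2·e^(−r/a), the integral evaluates to A²·[45·π·a^7/2].
Hence A² = 1/[45·π·a^7/2].
Substituting a = 1.060 gives A² = 0.0094086, so A = 0.096998.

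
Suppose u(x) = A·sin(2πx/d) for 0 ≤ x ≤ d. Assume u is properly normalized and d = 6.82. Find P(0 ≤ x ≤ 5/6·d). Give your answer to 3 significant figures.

P = ∫_{0}^{5/6·d} |u(x)|² dx.
Since A² = 1/(d/2), this is the region integral divided by the full normalization integral.
In terms of t = x/d (A² and the length scale cancel between numerator and denominator), P = [∫_{0}^{5/6} sin(2·π·t)^2 dt] / [∫_{0}^{1} sin(2·π·t)^2 dt].
With ∫ sin(2·π·t)^2 dt = t/2 - sin(4·π·t)/(8·π) + C, the region integral is √(3)/(16·π) + 5/12 and the full one is 1/2.
Evaluating gives P = √(3)/(8·π) + 5/6.

P ≈ 0.902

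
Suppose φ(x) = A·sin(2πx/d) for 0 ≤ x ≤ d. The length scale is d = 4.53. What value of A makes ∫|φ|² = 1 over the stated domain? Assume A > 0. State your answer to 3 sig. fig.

Normalization requires ∫|φ|² dx = 1, integrated from 0 to d.
∫|φ|² dx = A²·(d/2).
Setting this equal to 1 gives A² = 1/(d/2).
With d = 4.53: A² = 0.4415 and A = 0.6645.

A ≈ 0.664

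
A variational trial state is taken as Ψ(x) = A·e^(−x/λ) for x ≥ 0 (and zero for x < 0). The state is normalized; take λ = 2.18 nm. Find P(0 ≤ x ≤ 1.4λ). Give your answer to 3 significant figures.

P = ∫_{0}^{1.4λ} |Ψ(x)|² dx.
The normalization integral ∫|Ψ|²dx over the whole domain equals λ/2·A², and A² cancels in the ratio.
Substituting u = x/λ, A² and the length scale cancel in the ratio: P = ∫_{0}^{1.4} e^(-2·u) du / ∫_{0}^{∞} e^(-2·u) du.
Using ∫ e^(-2·u) du = -e^(-2·u)/2, the numerator is 1/2 - e^(-14/5)/2 and the denominator is 1/2.
Taking the ratio, P = 0.9392.

P ≈ 0.939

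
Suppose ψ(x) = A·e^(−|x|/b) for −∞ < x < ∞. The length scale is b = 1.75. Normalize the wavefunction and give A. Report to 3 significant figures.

Require ∫ |ψ|² dx = 1 over the whole domain.
The integral (without the A² prefactor) comes out to b.
Setting this equal to 1 gives A² = 1/(b).
Plugging in b = 1.75 yields A = 0.7559.

A ≈ 0.756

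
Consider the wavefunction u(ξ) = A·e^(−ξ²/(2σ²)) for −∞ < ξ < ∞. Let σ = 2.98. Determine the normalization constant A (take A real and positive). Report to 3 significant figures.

A ≈ 0.435

Require ∫ |u|² dξ = 1 over the whole domain.
With ∫_{−∞}^{∞} ξ^(2m) e^(−αξ²) dξ = (2m−1)!!·√π / (2^m α^(m+1/2)), carrying out the integral gives A² · √(π)·σ.
Setting this equal to 1 gives A² = 1/(√(π)·σ).
Plugging in σ = 2.98 yields A = 0.4351.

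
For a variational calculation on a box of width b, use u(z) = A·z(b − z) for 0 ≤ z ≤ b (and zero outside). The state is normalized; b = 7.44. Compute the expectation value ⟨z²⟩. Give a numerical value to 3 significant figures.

⟨z^2⟩ ≈ 15.8

By definition ⟨z²⟩ = ∫ z^2 |u(z)|² dz.
The ratio of the moment integral to the normalization integral gives ⟨z²⟩ = 2·b^2/7.
Putting b = 7.44 gives 15.82.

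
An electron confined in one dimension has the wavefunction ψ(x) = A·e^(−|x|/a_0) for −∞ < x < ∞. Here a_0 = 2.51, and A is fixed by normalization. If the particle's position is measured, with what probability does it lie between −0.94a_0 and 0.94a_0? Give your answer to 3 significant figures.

The probability is P = ∫ |ψ|² dx over [−0.94a_0, 0.94a_0].
Since A² = 1/(a_0), this is the region integral divided by the full normalization integral.
Both integrals are even about x = 0, so only the x ≥ 0 halves are needed (the factors of 2 cancel). In terms of u = x/a_0 (A² and the length scale cancel between numerator and denominator), P = [∫_{0}^{0.94} e^(-2·u) du] / [∫_{0}^{∞} e^(-2·u) du].
An antiderivative of e^(-2·u) is -e^(-2·u)/2; evaluating from 0 to 0.94 gives 1/2 - e^(-47/25)/2, while the full integral is 1/2.
Evaluating gives P = 0.8474.

P ≈ 0.847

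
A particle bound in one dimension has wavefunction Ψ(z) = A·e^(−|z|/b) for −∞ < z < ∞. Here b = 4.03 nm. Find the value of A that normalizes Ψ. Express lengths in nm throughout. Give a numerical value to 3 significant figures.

A ≈ 0.498 nm^(-1/2)

We need A² ∫|f|² dz = 1, taking the integral from −∞ to ∞.
∫|Ψ|² dz = A²·(b).
So A² = (b)^(−1).
With b = 4.03: A² = 0.2481 and A = 0.4981.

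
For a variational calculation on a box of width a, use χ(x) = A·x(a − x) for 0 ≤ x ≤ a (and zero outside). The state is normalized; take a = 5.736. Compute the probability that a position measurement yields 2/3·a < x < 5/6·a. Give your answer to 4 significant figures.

|χ|² is the probability density, so P = ∫_{2/3·a}^{5/6·a} |χ|² dx.
The normalization integral ∫|χ|²dx over the whole domain equals a^5/30·A², and A² cancels in the ratio.
Substituting u = x/a, A² and the length scale cancel in the ratio: P = ∫_{2/3}^{5/6} u^2·(1 - u)^2 du / ∫_{0}^{1} u^2·(1 - u)^2 du.
Using ∫ u^2·(1 - u)^2 du = u^3·(6·u^2 - 15·u + 10)/30, the numerator is ≈ 0.00581276 and the denominator is 1/30.
Evaluating gives P = 113/648.

P ≈ 0.1744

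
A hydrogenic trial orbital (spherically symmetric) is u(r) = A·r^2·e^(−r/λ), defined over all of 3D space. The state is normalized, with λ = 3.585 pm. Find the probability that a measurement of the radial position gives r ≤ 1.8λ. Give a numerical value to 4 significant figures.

P = ∫ |u|² 4πr² dr over r ≤ 1.8λ.
The full normalization integral is A²·[45·π·λ^7/2] = 1, fixing A².
Substituting t = r/λ, A², 4π and the length scale all cancel in the ratio: P = ∫_{0}^{1.8} t^6·e^(-2·t) dt / ∫_{0}^{∞} t^6·e^(-2·t) dt.
An antiderivative of t^6·e^(-2·t) is -(4·t^6 + 12·t^5 + 30·t^4 + 60·t^3 + 90·t^2 + 90·t + 45)·e^(-2·t)/8; evaluating from 0 to 1.8 gives ≈ 0.412163, while the full integral is 45/8.
The region integral divided by the full integral gives P = 0.073273.

P ≈ 0.07327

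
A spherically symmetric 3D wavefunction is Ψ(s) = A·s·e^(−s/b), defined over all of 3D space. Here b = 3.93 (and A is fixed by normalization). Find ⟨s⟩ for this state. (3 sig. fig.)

By definition ⟨s⟩ = ∫ s |Ψ(s)|² 4πs² ds.
The ratio of the moment integral to the normalization integral gives ⟨s⟩ = 5·b/2.
Putting b = 3.93 gives 9.825.

⟨s⟩ ≈ 9.83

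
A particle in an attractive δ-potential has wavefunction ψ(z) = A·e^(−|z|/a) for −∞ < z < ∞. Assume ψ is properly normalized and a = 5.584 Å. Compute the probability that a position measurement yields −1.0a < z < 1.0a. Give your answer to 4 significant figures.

P ≈ 0.8647

The probability is P = ∫ |ψ|² dz over [−1.0a, 1.0a].
The normalization integral ∫|ψ|²dz over the whole domain equals a·A², and A² cancels in the ratio.
Both integrals are even about z = 0, so only the z ≥ 0 halves are needed (the factors of 2 cancel). In terms of u = z/a (A² and the length scale cancel between numerator and denominator), P = [∫_{0}^{1.0} e^(-2·u) du] / [∫_{0}^{∞} e^(-2·u) du].
Using ∫ e^(-2·u) du = -e^(-2·u)/2, the numerator is 1/2 - e^(-2)/2 and the denominator is 1/2.
Evaluating gives P = 0.86466.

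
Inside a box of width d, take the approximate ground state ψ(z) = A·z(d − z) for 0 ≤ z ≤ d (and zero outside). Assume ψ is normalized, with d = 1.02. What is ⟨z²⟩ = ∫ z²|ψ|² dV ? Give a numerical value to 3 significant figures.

The expectation value is the |ψ|²-weighted average of z^2: ∫ z^2|ψ|² dz.
The ratio of the moment integral to the normalization integral gives ⟨z²⟩ = 2·d^2/7.
Putting d = 1.02 gives 0.2973.

⟨z^2⟩ ≈ 0.297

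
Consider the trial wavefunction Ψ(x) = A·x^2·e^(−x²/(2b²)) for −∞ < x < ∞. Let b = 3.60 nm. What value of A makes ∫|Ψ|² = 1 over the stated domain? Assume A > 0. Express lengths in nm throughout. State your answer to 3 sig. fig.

The normalization condition is ∫|Ψ|² dx = 1 from −∞ to ∞.
Using the Gaussian integral ∫_{−∞}^{∞} e^(−αx²) dx = √(π/α), ∫|Ψ|² dx = A²·(3·√(π)·b^5/4).
Plugging in b = 3.60 yields A = 0.03527.

A ≈ 0.0353 nm^(-5/2)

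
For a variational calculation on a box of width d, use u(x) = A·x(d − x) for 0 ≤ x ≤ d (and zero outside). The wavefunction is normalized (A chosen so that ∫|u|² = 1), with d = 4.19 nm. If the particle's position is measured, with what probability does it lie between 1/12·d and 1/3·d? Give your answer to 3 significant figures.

|u|² is the probability density, so P = ∫_{1/12·d}^{1/3·d} |u|² dx.
Since A² = 1/(d^5/30), this is the region integral divided by the full normalization integral.
In terms of t = x/d (A² and the length scale cancel between numerator and denominator), P = [∫_{1/12}^{1/3} t^2·(1 - t)^2 dt] / [∫_{0}^{1} t^2·(1 - t)^2 dt].
With ∫ t^2·(1 - t)^2 dt = t^3·(6·t^2 - 15·t + 10)/30 + C, the region integral is ≈ 0.0068263 and the full one is 1/30.
Taking the ratio, P = 0.2048.

P ≈ 0.205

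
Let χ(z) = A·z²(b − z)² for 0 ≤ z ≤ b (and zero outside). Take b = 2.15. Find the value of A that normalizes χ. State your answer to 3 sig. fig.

We need A² ∫|f|² dz = 1, taking the integral from 0 to b.
Expanding the polynomial and integrating term by term, ∫|χ|² dz = A²·(b^9/630).
With b = 2.15: A² = 0.6418 and A = 0.8011.

A ≈ 0.801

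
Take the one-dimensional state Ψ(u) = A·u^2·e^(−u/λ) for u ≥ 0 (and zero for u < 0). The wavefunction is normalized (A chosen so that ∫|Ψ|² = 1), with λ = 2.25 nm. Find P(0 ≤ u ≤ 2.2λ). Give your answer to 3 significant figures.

P ≈ 0.449

|Ψ|² is the probability density, so P = ∫_{0}^{2.2λ} |Ψ|² du.
With A² fixed by ∫|Ψ|² = 1, i.e. A² = (3·λ^5/4)^(−1), substitute and integrate.
Let t = u/λ; then A² and the length scale cancel, so P = ∫_{0}^{2.2} t^4·e^(-2·t) dt ÷ ∫_{0}^{∞} t^4·e^(-2·t) dt.
An antiderivative of t^4·e^(-2·t) is -(t^4/2 + t^3 + 3·t^2/2 + 3·t/2 + 3/4)·e^(-2·t); evaluating from 0 to 2.2 gives ≈ 0.33661, while the full integral is 3/4.
The result is P = 0.4488.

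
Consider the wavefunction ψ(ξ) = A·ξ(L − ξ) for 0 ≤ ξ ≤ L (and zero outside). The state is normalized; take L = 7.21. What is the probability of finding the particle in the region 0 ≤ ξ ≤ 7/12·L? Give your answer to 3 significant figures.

The probability is P = ∫ |ψ|² dξ over [0, 7/12·L].
With A² fixed by ∫|ψ|² = 1, i.e. A² = (L^5/30)^(−1), substitute and integrate.
Substituting u = ξ/L, A² and the length scale cancel in the ratio: P = ∫_{0}^{7/12} u^2·(1 - u)^2 du / ∫_{0}^{1} u^2·(1 - u)^2 du.
Using ∫ u^2·(1 - u)^2 du = u^3·(6·u^2 - 15·u + 10)/30, the numerator is ≈ 0.021779 and the denominator is 1/30.
Taking the ratio, P = 0.6534.

P ≈ 0.653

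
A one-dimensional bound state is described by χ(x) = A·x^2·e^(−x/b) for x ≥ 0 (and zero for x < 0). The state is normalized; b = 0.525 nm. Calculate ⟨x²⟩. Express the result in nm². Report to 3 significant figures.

The expectation value is the |χ|²-weighted average of x^2: ∫ x^2|χ|² dx.
With ∫₀^∞ x^6 e^(−αx) dx = 6!/α^7, evaluating both integrals, ⟨x²⟩ = 15·b^2/2.
With b = 0.525, ⟨x^2⟩ = 2.067.

⟨x^2⟩ ≈ 2.07 nm^2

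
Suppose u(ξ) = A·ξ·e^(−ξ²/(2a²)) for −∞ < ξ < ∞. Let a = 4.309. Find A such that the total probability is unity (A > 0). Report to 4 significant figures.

Normalization requires ∫|u|² dξ = 1, integrated from −∞ to ∞.
Carrying out the integral gives A² · √(π)·a^3/2.
Hence A² = 1/[√(π)·a^3/2].
Substituting a = 4.309 gives A² = 0.014103, so A = 0.11876.

A ≈ 0.1188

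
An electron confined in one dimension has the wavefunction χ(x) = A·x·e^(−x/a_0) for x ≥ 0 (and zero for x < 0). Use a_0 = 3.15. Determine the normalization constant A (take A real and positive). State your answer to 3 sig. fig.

The normalization condition is ∫|χ|² dx = 1 from 0 to ∞.
Recall ∫₀^∞ x^m e^(−x/β) dx = m!·β^(m+1), ∫|χ|² dx = A²·(a_0^3/4).
Setting this equal to 1 gives A² = 1/(a_0^3/4).
Substituting a_0 = 3.15 gives A² = 0.1280, so A = 0.3577.

A ≈ 0.358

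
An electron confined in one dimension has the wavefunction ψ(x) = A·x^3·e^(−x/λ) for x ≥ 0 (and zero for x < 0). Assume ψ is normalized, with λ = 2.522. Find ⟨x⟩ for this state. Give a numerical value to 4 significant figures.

The expectation value is the |ψ|²-weighted average of x: ∫ x|ψ|² dx.
Since the A² factors cancel between numerator and denominator, ⟨x⟩ = 7·λ/2.
Putting λ = 2.522 gives 8.8270.

⟨x⟩ ≈ 8.827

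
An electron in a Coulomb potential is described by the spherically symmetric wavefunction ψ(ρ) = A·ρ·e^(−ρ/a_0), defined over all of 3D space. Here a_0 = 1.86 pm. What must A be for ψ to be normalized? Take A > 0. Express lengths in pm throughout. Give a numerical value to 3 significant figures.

The normalization condition is ∫|ψ|² 4πρ² dρ = 1 from 0 to ∞.
∫|ψ|² 4πρ² dρ = A²·(3·π·a_0^5).
Plugging in a_0 = 1.86 yields A = 0.06904.

A ≈ 0.0690 pm^(-5/2)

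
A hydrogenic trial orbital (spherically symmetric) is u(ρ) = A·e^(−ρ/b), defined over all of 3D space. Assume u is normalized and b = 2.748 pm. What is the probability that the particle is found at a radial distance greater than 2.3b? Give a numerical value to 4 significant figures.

P ≈ 0.1626

Integrate the radial probability density 4πρ²|u|² over ρ > 2.3b.
Normalization gives A² = 1/(π·b^3).
Let t = ρ/b; then A², 4π and the length scale all cancel, so P = ∫_{2.3}^{∞} t^2·e^(-2·t) dt ÷ ∫_{0}^{∞} t^2·e^(-2·t) dt.
With ∫ t^2·e^(-2·t) dt = -(2·t^2 + 2·t + 1)·e^(-2·t)/4 + C, the region integral is 809·e^(-23/5)/200 and the full one is 1/4.
This evaluates to P = 0.16264.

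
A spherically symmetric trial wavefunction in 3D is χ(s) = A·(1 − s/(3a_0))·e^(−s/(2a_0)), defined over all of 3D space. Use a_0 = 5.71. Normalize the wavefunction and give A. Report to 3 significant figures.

The normalization condition is ∫|χ|² 4πs² ds = 1 from 0 to ∞.
(Spherical symmetry: dV = 4πs² ds.)
With χ = A·(1 − s/(3a_0))·e^(−s/(2a_0)), the integral evaluates to A²·[8·π·a_0^3/3].
Plugging in a_0 = 5.71 yields A = 0.02532.

A ≈ 0.0253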